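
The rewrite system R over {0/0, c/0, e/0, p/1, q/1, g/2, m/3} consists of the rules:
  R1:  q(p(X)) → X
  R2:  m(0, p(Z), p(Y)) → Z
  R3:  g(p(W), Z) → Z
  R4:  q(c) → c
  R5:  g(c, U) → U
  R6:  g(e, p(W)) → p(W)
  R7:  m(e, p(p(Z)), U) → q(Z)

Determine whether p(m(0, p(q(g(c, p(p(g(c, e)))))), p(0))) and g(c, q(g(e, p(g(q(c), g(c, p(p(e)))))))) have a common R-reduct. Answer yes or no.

Reduce t₁ = p(m(0, p(q(g(c, p(p(g(c, e)))))), p(0))):
1. p(m(0, p(q(g(c, p(p(g(c, e)))))), p(0)))  →  p(q(g(c, p(p(g(c, e))))))   [R2 at 1]
2. p(q(g(c, p(p(g(c, e))))))  →  p(q(p(p(g(c, e)))))   [R5 at 1.1]
3. p(q(p(p(g(c, e)))))  →  p(p(g(c, e)))   [R1 at 1]
4. p(p(g(c, e)))  →  p(p(e))   [R5 at 1.1]

Reduce t₂ = g(c, q(g(e, p(g(q(c), g(c, p(p(e)))))))):
1. g(c, q(g(e, p(g(q(c), g(c, p(p(e))))))))  →  q(g(e, p(g(q(c), g(c, p(p(e)))))))   [R5 at ε]
2. q(g(e, p(g(q(c), g(c, p(p(e)))))))  →  q(p(g(q(c), g(c, p(p(e))))))   [R6 at 1]
3. q(p(g(q(c), g(c, p(p(e))))))  →  g(q(c), g(c, p(p(e))))   [R1 at ε]
4. g(q(c), g(c, p(p(e))))  →  g(c, g(c, p(p(e))))   [R4 at 1]
5. g(c, g(c, p(p(e))))  →  g(c, p(p(e)))   [R5 at ε]
6. g(c, p(p(e)))  →  p(p(e))   [R5 at ε]

yes — NF(t₁) = p(p(e)), NF(t₂) = p(p(e))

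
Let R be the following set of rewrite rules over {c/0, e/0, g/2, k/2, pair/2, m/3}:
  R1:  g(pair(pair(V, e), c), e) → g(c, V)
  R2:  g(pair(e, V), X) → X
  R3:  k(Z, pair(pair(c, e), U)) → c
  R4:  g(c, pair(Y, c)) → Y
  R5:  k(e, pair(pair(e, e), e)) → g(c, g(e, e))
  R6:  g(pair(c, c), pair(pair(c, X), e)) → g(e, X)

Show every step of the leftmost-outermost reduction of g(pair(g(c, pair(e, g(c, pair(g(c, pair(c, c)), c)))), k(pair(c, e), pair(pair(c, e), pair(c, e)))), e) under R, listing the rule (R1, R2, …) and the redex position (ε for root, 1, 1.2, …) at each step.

1. g(pair(g(c, pair(e, g(c, pair(g(c, pair(c, c)), c)))), k(pair(c, e), pair(pair(c, e), pair(c, e)))), e)  →  g(pair(g(c, pair(e, g(c, pair(c, c)))), k(pair(c, e), pair(pair(c, e), pair(c, e)))), e)   [R4 at 1.1.2.2]
2. g(pair(g(c, pair(e, g(c, pair(c, c)))), k(pair(c, e), pair(pair(c, e), pair(c, e)))), e)  →  g(pair(g(c, pair(e, c)), k(pair(c, e), pair(pair(c, e), pair(c, e)))), e)   [R4 at 1.1.2.2]
3. g(pair(g(c, pair(e, c)), k(pair(c, e), pair(pair(c, e), pair(c, e)))), e)  →  g(pair(e, k(pair(c, e), pair(pair(c, e), pair(c, e)))), e)   [R4 at 1.1]
4. g(pair(e, k(pair(c, e), pair(pair(c, e), pair(c, e)))), e)  →  e   [R2 at ε]

e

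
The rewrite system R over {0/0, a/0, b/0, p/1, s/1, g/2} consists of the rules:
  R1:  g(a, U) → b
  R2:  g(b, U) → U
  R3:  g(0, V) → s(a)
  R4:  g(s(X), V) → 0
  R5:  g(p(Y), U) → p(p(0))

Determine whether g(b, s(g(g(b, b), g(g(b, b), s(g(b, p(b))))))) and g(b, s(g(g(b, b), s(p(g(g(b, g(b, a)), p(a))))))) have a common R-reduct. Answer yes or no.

Reduce t₁ = g(b, s(g(g(b, b), g(g(b, b), s(g(b, p(b))))))):
1. g(b, s(g(g(b, b), g(g(b, b), s(g(b, p(b)))))))  →  s(g(g(b, b), g(g(b, b), s(g(b, p(b))))))   [R2 at ε]
2. s(g(g(b, b), g(g(b, b), s(g(b, p(b))))))  →  s(g(b, g(g(b, b), s(g(b, p(b))))))   [R2 at 1.1]
3. s(g(b, g(g(b, b), s(g(b, p(b))))))  →  s(g(g(b, b), s(g(b, p(b)))))   [R2 at 1]
4. s(g(g(b, b), s(g(b, p(b)))))  →  s(g(b, s(g(b, p(b)))))   [R2 at 1.1]
5. s(g(b, s(g(b, p(b)))))  →  s(s(g(b, p(b))))   [R2 at 1]
6. s(s(g(b, p(b))))  →  s(s(p(b)))   [R2 at 1.1]

Reduce t₂ = g(b, s(g(g(b, b), s(p(g(g(b, g(b, a)), p(a))))))):
1. g(b, s(g(g(b, b), s(p(g(g(b, g(b, a)), p(a)))))))  →  s(g(g(b, b), s(p(g(g(b, g(b, a)), p(a))))))   [R2 at ε]
2. s(g(g(b, b), s(p(g(g(b, g(b, a)), p(a))))))  →  s(g(b, s(p(g(g(b, g(b, a)), p(a))))))   [R2 at 1.1]
3. s(g(b, s(p(g(g(b, g(b, a)), p(a))))))  →  s(s(p(g(g(b, g(b, a)), p(a)))))   [R2 at 1]
4. s(s(p(g(g(b, g(b, a)), p(a)))))  →  s(s(p(g(g(b, a), p(a)))))   [R2 at 1.1.1.1]
5. s(s(p(g(g(b, a), p(a)))))  →  s(s(p(g(a, p(a)))))   [R2 at 1.1.1.1]
6. s(s(p(g(a, p(a)))))  →  s(s(p(b)))   [R1 at 1.1.1]

yes — NF(t₁) = s(s(p(b))), NF(t₂) = s(s(p(b)))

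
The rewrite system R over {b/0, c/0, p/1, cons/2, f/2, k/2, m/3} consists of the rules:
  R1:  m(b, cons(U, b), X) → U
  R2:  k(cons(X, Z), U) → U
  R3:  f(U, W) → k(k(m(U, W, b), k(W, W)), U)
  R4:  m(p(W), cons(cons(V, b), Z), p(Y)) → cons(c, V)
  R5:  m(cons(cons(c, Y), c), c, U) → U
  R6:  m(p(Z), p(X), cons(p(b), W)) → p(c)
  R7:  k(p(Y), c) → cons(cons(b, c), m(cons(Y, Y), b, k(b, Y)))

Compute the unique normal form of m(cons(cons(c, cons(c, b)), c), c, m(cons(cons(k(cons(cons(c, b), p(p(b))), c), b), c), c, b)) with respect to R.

b

1. m(cons(cons(c, cons(c, b)), c), c, m(cons(cons(k(cons(cons(c, b), p(p(b))), c), b), c), c, b))  →  m(cons(cons(k(cons(cons(c, b), p(p(b))), c), b), c), c, b)   [R5 at ε]
2. m(cons(cons(k(cons(cons(c, b), p(p(b))), c), b), c), c, b)  →  m(cons(cons(c, b), c), c, b)   [R2 at 1.1.1]
3. m(cons(cons(c, b), c), c, b)  →  b   [R5 at ε]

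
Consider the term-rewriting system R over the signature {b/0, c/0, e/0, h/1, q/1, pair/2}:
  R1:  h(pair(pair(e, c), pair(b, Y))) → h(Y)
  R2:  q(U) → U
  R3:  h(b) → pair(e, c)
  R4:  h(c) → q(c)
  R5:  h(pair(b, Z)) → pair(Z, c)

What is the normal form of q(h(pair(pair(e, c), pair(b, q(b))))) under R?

1. q(h(pair(pair(e, c), pair(b, q(b)))))  →  h(pair(pair(e, c), pair(b, q(b))))   [R2 at ε]
2. h(pair(pair(e, c), pair(b, q(b))))  →  h(q(b))   [R1 at ε]
3. h(q(b))  →  h(b)   [R2 at 1]
4. h(b)  →  pair(e, c)   [R3 at ε]

pair(e, c)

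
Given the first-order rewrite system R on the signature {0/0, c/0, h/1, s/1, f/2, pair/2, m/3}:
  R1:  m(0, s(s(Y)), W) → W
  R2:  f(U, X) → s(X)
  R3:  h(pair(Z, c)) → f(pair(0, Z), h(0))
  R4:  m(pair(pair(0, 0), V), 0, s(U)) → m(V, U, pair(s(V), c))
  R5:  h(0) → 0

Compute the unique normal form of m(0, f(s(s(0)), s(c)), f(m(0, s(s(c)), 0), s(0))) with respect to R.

s(s(0))

1. m(0, f(s(s(0)), s(c)), f(m(0, s(s(c)), 0), s(0)))  →  m(0, s(s(c)), f(m(0, s(s(c)), 0), s(0)))   [R2 at 2]
2. m(0, s(s(c)), f(m(0, s(s(c)), 0), s(0)))  →  f(m(0, s(s(c)), 0), s(0))   [R1 at ε]
3. f(m(0, s(s(c)), 0), s(0))  →  s(s(0))   [R2 at ε]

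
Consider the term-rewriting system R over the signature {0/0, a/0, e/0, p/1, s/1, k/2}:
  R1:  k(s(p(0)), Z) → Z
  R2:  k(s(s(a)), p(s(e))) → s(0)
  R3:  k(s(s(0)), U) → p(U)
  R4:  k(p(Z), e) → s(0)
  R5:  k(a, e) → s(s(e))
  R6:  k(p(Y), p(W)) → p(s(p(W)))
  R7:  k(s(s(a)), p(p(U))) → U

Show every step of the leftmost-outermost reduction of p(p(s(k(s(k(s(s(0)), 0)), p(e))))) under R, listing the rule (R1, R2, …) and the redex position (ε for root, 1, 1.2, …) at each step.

1. p(p(s(k(s(k(s(s(0)), 0)), p(e)))))  →  p(p(s(k(s(p(0)), p(e)))))   [R3 at 1.1.1.1.1]
2. p(p(s(k(s(p(0)), p(e)))))  →  p(p(s(p(e))))   [R1 at 1.1.1]

p(p(s(p(e))))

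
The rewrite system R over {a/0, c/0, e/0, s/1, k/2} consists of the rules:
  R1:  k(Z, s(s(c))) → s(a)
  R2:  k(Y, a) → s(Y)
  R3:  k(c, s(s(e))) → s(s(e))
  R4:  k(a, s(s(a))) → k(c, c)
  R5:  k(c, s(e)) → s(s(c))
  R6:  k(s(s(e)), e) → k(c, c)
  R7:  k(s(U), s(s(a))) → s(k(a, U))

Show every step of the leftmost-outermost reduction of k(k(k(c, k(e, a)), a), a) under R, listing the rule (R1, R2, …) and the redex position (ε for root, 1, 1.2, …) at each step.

s(s(s(s(c))))

1. k(k(k(c, k(e, a)), a), a)  →  s(k(k(c, k(e, a)), a))   [R2 at ε]
2. s(k(k(c, k(e, a)), a))  →  s(s(k(c, k(e, a))))   [R2 at 1]
3. s(s(k(c, k(e, a))))  →  s(s(k(c, s(e))))   [R2 at 1.1.2]
4. s(s(k(c, s(e))))  →  s(s(s(s(c))))   [R5 at 1.1]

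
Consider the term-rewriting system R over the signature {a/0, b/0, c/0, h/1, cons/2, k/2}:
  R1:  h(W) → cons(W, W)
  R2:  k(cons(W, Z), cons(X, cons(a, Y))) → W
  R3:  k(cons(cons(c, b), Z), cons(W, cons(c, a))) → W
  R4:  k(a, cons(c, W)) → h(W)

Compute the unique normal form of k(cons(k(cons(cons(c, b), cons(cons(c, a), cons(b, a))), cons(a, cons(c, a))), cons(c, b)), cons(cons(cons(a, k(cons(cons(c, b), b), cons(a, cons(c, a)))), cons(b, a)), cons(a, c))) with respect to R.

1. k(cons(k(cons(cons(c, b), cons(cons(c, a), cons(b, a))), cons(a, cons(c, a))), cons(c, b)), cons(cons(cons(a, k(cons(cons(c, b), b), cons(a, cons(c, a)))), cons(b, a)), cons(a, c)))  →  k(cons(cons(c, b), cons(cons(c, a), cons(b, a))), cons(a, cons(c, a)))   [R2 at ε]
2. k(cons(cons(c, b), cons(cons(c, a), cons(b, a))), cons(a, cons(c, a)))  →  a   [R3 at ε]

a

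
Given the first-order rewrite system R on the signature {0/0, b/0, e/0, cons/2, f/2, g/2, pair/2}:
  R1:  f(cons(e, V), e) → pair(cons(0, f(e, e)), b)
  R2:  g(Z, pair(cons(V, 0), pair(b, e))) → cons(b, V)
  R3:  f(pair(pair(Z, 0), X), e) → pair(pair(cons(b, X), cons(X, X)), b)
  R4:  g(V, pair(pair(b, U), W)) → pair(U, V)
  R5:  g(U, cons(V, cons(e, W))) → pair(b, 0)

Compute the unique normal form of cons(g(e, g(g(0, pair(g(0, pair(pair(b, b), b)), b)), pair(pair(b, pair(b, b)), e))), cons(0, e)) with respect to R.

1. cons(g(e, g(g(0, pair(g(0, pair(pair(b, b), b)), b)), pair(pair(b, pair(b, b)), e))), cons(0, e))  →  cons(g(e, pair(pair(b, b), g(0, pair(g(0, pair(pair(b, b), b)), b)))), cons(0, e))   [R4 at 1.2]
2. cons(g(e, pair(pair(b, b), g(0, pair(g(0, pair(pair(b, b), b)), b)))), cons(0, e))  →  cons(pair(b, e), cons(0, e))   [R4 at 1]

cons(pair(b, e), cons(0, e))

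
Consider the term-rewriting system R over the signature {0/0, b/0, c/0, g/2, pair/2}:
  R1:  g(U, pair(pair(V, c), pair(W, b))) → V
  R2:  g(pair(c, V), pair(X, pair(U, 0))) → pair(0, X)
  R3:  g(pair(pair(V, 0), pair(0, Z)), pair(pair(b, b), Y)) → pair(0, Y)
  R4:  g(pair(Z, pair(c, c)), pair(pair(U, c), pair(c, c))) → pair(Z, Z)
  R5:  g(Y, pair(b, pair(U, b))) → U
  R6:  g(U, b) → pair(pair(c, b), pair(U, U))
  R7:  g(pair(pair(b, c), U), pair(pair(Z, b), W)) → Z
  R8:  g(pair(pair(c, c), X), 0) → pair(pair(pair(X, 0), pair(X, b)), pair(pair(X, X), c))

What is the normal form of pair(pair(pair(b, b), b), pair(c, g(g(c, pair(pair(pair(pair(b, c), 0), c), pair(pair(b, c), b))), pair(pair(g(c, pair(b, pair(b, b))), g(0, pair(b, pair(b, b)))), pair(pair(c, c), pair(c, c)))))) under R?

pair(pair(pair(b, b), b), pair(c, b))

1. pair(pair(pair(b, b), b), pair(c, g(g(c, pair(pair(pair(pair(b, c), 0), c), pair(pair(b, c), b))), pair(pair(g(c, pair(b, pair(b, b))), g(0, pair(b, pair(b, b)))), pair(pair(c, c), pair(c, c))))))  →  pair(pair(pair(b, b), b), pair(c, g(pair(pair(b, c), 0), pair(pair(g(c, pair(b, pair(b, b))), g(0, pair(b, pair(b, b)))), pair(pair(c, c), pair(c, c))))))   [R1 at 2.2.1]
2. pair(pair(pair(b, b), b), pair(c, g(pair(pair(b, c), 0), pair(pair(g(c, pair(b, pair(b, b))), g(0, pair(b, pair(b, b)))), pair(pair(c, c), pair(c, c))))))  →  pair(pair(pair(b, b), b), pair(c, g(pair(pair(b, c), 0), pair(pair(b, g(0, pair(b, pair(b, b)))), pair(pair(c, c), pair(c, c))))))   [R5 at 2.2.2.1.1]
3. pair(pair(pair(b, b), b), pair(c, g(pair(pair(b, c), 0), pair(pair(b, g(0, pair(b, pair(b, b)))), pair(pair(c, c), pair(c, c))))))  →  pair(pair(pair(b, b), b), pair(c, g(pair(pair(b, c), 0), pair(pair(b, b), pair(pair(c, c), pair(c, c))))))   [R5 at 2.2.2.1.2]
4. pair(pair(pair(b, b), b), pair(c, g(pair(pair(b, c), 0), pair(pair(b, b), pair(pair(c, c), pair(c, c))))))  →  pair(pair(pair(b, b), b), pair(c, b))   [R7 at 2.2]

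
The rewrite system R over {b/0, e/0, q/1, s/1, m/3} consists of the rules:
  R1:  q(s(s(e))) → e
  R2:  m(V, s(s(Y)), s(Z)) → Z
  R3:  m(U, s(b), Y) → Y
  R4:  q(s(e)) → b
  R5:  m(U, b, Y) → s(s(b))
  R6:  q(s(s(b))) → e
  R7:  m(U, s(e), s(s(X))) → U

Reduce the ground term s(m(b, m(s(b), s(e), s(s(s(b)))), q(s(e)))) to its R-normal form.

s(b)

1. s(m(b, m(s(b), s(e), s(s(s(b)))), q(s(e))))  →  s(m(b, s(b), q(s(e))))   [R7 at 1.2]
2. s(m(b, s(b), q(s(e))))  →  s(q(s(e)))   [R3 at 1]
3. s(q(s(e)))  →  s(b)   [R4 at 1]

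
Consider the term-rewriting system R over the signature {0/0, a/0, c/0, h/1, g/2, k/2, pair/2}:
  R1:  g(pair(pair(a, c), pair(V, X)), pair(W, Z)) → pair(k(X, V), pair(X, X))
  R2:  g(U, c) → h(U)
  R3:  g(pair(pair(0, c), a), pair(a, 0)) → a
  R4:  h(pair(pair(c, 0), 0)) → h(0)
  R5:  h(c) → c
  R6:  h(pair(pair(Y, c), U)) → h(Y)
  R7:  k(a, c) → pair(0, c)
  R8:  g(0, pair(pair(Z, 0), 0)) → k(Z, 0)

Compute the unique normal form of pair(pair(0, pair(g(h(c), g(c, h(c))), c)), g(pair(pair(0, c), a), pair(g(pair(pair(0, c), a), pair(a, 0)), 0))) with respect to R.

pair(pair(0, pair(c, c)), a)

1. pair(pair(0, pair(g(h(c), g(c, h(c))), c)), g(pair(pair(0, c), a), pair(g(pair(pair(0, c), a), pair(a, 0)), 0)))  →  pair(pair(0, pair(g(c, g(c, h(c))), c)), g(pair(pair(0, c), a), pair(g(pair(pair(0, c), a), pair(a, 0)), 0)))   [R5 at 1.2.1.1]
2. pair(pair(0, pair(g(c, g(c, h(c))), c)), g(pair(pair(0, c), a), pair(g(pair(pair(0, c), a), pair(a, 0)), 0)))  →  pair(pair(0, pair(g(c, g(c, c)), c)), g(pair(pair(0, c), a), pair(g(pair(pair(0, c), a), pair(a, 0)), 0)))   [R5 at 1.2.1.2.2]
3. pair(pair(0, pair(g(c, g(c, c)), c)), g(pair(pair(0, c), a), pair(g(pair(pair(0, c), a), pair(a, 0)), 0)))  →  pair(pair(0, pair(g(c, h(c)), c)), g(pair(pair(0, c), a), pair(g(pair(pair(0, c), a), pair(a, 0)), 0)))   [R2 at 1.2.1.2]
4. pair(pair(0, pair(g(c, h(c)), c)), g(pair(pair(0, c), a), pair(g(pair(pair(0, c), a), pair(a, 0)), 0)))  →  pair(pair(0, pair(g(c, c), c)), g(pair(pair(0, c), a), pair(g(pair(pair(0, c), a), pair(a, 0)), 0)))   [R5 at 1.2.1.2]
5. pair(pair(0, pair(g(c, c), c)), g(pair(pair(0, c), a), pair(g(pair(pair(0, c), a), pair(a, 0)), 0)))  →  pair(pair(0, pair(h(c), c)), g(pair(pair(0, c), a), pair(g(pair(pair(0, c), a), pair(a, 0)), 0)))   [R2 at 1.2.1]
6. pair(pair(0, pair(h(c), c)), g(pair(pair(0, c), a), pair(g(pair(pair(0, c), a), pair(a, 0)), 0)))  →  pair(pair(0, pair(c, c)), g(pair(pair(0, c), a), pair(g(pair(pair(0, c), a), pair(a, 0)), 0)))   [R5 at 1.2.1]
7. pair(pair(0, pair(c, c)), g(pair(pair(0, c), a), pair(g(pair(pair(0, c), a), pair(a, 0)), 0)))  →  pair(pair(0, pair(c, c)), g(pair(pair(0, c), a), pair(a, 0)))   [R3 at 2.2.1]
8. pair(pair(0, pair(c, c)), g(pair(pair(0, c), a), pair(a, 0)))  →  pair(pair(0, pair(c, c)), a)   [R3 at 2]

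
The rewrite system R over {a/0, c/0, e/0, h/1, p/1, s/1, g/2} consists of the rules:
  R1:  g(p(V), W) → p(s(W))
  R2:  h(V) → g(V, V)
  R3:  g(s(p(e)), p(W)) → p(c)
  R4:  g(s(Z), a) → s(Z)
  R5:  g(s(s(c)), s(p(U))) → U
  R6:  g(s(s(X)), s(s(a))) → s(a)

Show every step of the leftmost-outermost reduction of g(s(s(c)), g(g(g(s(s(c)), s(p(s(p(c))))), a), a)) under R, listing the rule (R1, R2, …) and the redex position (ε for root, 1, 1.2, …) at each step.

c

1. g(s(s(c)), g(g(g(s(s(c)), s(p(s(p(c))))), a), a))  →  g(s(s(c)), g(g(s(p(c)), a), a))   [R5 at 2.1.1]
2. g(s(s(c)), g(g(s(p(c)), a), a))  →  g(s(s(c)), g(s(p(c)), a))   [R4 at 2.1]
3. g(s(s(c)), g(s(p(c)), a))  →  g(s(s(c)), s(p(c)))   [R4 at 2]
4. g(s(s(c)), s(p(c)))  →  c   [R5 at ε]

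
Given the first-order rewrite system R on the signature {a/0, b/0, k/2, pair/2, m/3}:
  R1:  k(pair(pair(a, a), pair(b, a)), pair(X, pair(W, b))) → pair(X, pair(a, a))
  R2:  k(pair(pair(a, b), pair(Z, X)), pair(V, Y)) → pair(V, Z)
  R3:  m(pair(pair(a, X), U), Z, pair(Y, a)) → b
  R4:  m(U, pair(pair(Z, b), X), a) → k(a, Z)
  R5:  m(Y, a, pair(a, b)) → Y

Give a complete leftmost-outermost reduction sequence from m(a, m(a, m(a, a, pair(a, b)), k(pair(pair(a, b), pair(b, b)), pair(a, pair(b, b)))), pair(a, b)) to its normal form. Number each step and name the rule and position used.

1. m(a, m(a, m(a, a, pair(a, b)), k(pair(pair(a, b), pair(b, b)), pair(a, pair(b, b)))), pair(a, b))  →  m(a, m(a, a, k(pair(pair(a, b), pair(b, b)), pair(a, pair(b, b)))), pair(a, b))   [R5 at 2.2]
2. m(a, m(a, a, k(pair(pair(a, b), pair(b, b)), pair(a, pair(b, b)))), pair(a, b))  →  m(a, m(a, a, pair(a, b)), pair(a, b))   [R2 at 2.3]
3. m(a, m(a, a, pair(a, b)), pair(a, b))  →  m(a, a, pair(a, b))   [R5 at 2]
4. m(a, a, pair(a, b))  →  a   [R5 at ε]

a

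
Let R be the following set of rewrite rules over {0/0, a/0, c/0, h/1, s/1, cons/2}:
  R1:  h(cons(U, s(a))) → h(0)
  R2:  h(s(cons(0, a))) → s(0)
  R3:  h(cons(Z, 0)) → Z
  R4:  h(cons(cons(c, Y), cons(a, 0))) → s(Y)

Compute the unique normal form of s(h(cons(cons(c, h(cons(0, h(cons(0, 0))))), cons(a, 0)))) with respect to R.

1. s(h(cons(cons(c, h(cons(0, h(cons(0, 0))))), cons(a, 0))))  →  s(s(h(cons(0, h(cons(0, 0))))))   [R4 at 1]
2. s(s(h(cons(0, h(cons(0, 0))))))  →  s(s(h(cons(0, 0))))   [R3 at 1.1.1.2]
3. s(s(h(cons(0, 0))))  →  s(s(0))   [R3 at 1.1]

s(s(0))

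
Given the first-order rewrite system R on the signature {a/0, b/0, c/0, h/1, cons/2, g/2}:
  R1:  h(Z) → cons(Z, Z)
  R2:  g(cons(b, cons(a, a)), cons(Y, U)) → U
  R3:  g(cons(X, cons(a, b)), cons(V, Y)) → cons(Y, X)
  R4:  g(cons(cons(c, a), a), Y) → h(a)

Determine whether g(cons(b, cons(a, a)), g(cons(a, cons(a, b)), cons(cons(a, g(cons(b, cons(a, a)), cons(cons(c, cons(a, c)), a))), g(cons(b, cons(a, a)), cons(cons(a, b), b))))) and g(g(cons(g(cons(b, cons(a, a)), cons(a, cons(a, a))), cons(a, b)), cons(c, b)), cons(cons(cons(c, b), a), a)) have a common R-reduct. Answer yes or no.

Reduce t₁ = g(cons(b, cons(a, a)), g(cons(a, cons(a, b)), cons(cons(a, g(cons(b, cons(a, a)), cons(cons(c, cons(a, c)), a))), g(cons(b, cons(a, a)), cons(cons(a, b), b))))):
1. g(cons(b, cons(a, a)), g(cons(a, cons(a, b)), cons(cons(a, g(cons(b, cons(a, a)), cons(cons(c, cons(a, c)), a))), g(cons(b, cons(a, a)), cons(cons(a, b), b)))))  →  g(cons(b, cons(a, a)), cons(g(cons(b, cons(a, a)), cons(cons(a, b), b)), a))   [R3 at 2]
2. g(cons(b, cons(a, a)), cons(g(cons(b, cons(a, a)), cons(cons(a, b), b)), a))  →  a   [R2 at ε]

Reduce t₂ = g(g(cons(g(cons(b, cons(a, a)), cons(a, cons(a, a))), cons(a, b)), cons(c, b)), cons(cons(cons(c, b), a), a)):
1. g(g(cons(g(cons(b, cons(a, a)), cons(a, cons(a, a))), cons(a, b)), cons(c, b)), cons(cons(cons(c, b), a), a))  →  g(cons(b, g(cons(b, cons(a, a)), cons(a, cons(a, a)))), cons(cons(cons(c, b), a), a))   [R3 at 1]
2. g(cons(b, g(cons(b, cons(a, a)), cons(a, cons(a, a)))), cons(cons(cons(c, b), a), a))  →  g(cons(b, cons(a, a)), cons(cons(cons(c, b), a), a))   [R2 at 1.2]
3. g(cons(b, cons(a, a)), cons(cons(cons(c, b), a), a))  →  a   [R2 at ε]

yes — NF(t₁) = a, NF(t₂) = a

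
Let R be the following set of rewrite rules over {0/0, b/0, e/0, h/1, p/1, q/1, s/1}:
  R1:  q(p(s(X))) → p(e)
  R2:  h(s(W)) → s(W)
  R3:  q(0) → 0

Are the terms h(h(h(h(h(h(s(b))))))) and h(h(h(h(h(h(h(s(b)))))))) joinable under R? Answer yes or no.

Reduce t₁ = h(h(h(h(h(h(s(b))))))):
1. h(h(h(h(h(h(s(b)))))))  →  h(h(h(h(h(s(b))))))   [R2 at 1.1.1.1.1]
2. h(h(h(h(h(s(b))))))  →  h(h(h(h(s(b)))))   [R2 at 1.1.1.1]
3. h(h(h(h(s(b)))))  →  h(h(h(s(b))))   [R2 at 1.1.1]
4. h(h(h(s(b))))  →  h(h(s(b)))   [R2 at 1.1]
5. h(h(s(b)))  →  h(s(b))   [R2 at 1]
6. h(s(b))  →  s(b)   [R2 at ε]

Reduce t₂ = h(h(h(h(h(h(h(s(b)))))))):
1. h(h(h(h(h(h(h(s(b))))))))  →  h(h(h(h(h(h(s(b)))))))   [R2 at 1.1.1.1.1.1]
2. h(h(h(h(h(h(s(b)))))))  →  h(h(h(h(h(s(b))))))   [R2 at 1.1.1.1.1]
3. h(h(h(h(h(s(b))))))  →  h(h(h(h(s(b)))))   [R2 at 1.1.1.1]
4. h(h(h(h(s(b)))))  →  h(h(h(s(b))))   [R2 at 1.1.1]
5. h(h(h(s(b))))  →  h(h(s(b)))   [R2 at 1.1]
6. h(h(s(b)))  →  h(s(b))   [R2 at 1]
7. h(s(b))  →  s(b)   [R2 at ε]

yes — NF(t₁) = s(b), NF(t₂) = s(b)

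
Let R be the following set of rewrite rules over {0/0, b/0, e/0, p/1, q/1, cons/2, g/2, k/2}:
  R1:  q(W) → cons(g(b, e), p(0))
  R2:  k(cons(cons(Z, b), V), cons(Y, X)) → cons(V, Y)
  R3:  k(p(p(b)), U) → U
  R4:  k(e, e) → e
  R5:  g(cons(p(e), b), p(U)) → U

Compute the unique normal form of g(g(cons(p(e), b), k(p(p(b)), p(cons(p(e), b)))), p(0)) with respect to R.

1. g(g(cons(p(e), b), k(p(p(b)), p(cons(p(e), b)))), p(0))  →  g(g(cons(p(e), b), p(cons(p(e), b))), p(0))   [R3 at 1.2]
2. g(g(cons(p(e), b), p(cons(p(e), b))), p(0))  →  g(cons(p(e), b), p(0))   [R5 at 1]
3. g(cons(p(e), b), p(0))  →  0   [R5 at ε]

0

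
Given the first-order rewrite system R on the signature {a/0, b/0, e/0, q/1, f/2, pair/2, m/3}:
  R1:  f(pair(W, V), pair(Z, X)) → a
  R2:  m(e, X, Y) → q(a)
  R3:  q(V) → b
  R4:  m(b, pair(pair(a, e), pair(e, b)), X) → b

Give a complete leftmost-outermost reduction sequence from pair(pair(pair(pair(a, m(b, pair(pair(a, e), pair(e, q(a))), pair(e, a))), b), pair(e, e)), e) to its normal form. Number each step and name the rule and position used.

pair(pair(pair(pair(a, b), b), pair(e, e)), e)

1. pair(pair(pair(pair(a, m(b, pair(pair(a, e), pair(e, q(a))), pair(e, a))), b), pair(e, e)), e)  →  pair(pair(pair(pair(a, m(b, pair(pair(a, e), pair(e, b)), pair(e, a))), b), pair(e, e)), e)   [R3 at 1.1.1.2.2.2.2]
2. pair(pair(pair(pair(a, m(b, pair(pair(a, e), pair(e, b)), pair(e, a))), b), pair(e, e)), e)  →  pair(pair(pair(pair(a, b), b), pair(e, e)), e)   [R4 at 1.1.1.2]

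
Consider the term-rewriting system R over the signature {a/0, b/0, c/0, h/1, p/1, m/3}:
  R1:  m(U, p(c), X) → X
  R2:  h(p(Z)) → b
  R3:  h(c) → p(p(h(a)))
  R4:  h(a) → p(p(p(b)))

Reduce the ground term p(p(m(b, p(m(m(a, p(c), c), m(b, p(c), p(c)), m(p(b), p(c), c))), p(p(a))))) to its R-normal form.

p(p(p(p(a))))

1. p(p(m(b, p(m(m(a, p(c), c), m(b, p(c), p(c)), m(p(b), p(c), c))), p(p(a)))))  →  p(p(m(b, p(m(c, m(b, p(c), p(c)), m(p(b), p(c), c))), p(p(a)))))   [R1 at 1.1.2.1.1]
2. p(p(m(b, p(m(c, m(b, p(c), p(c)), m(p(b), p(c), c))), p(p(a)))))  →  p(p(m(b, p(m(c, p(c), m(p(b), p(c), c))), p(p(a)))))   [R1 at 1.1.2.1.2]
3. p(p(m(b, p(m(c, p(c), m(p(b), p(c), c))), p(p(a)))))  →  p(p(m(b, p(m(p(b), p(c), c)), p(p(a)))))   [R1 at 1.1.2.1]
4. p(p(m(b, p(m(p(b), p(c), c)), p(p(a)))))  →  p(p(m(b, p(c), p(p(a)))))   [R1 at 1.1.2.1]
5. p(p(m(b, p(c), p(p(a)))))  →  p(p(p(p(a))))   [R1 at 1.1]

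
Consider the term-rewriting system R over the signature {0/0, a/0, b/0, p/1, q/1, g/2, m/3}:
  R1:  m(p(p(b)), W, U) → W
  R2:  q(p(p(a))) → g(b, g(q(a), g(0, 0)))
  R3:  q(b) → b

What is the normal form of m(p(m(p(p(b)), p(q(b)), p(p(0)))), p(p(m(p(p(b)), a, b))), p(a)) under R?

p(p(a))

1. m(p(m(p(p(b)), p(q(b)), p(p(0)))), p(p(m(p(p(b)), a, b))), p(a))  →  m(p(p(q(b))), p(p(m(p(p(b)), a, b))), p(a))   [R1 at 1.1]
2. m(p(p(q(b))), p(p(m(p(p(b)), a, b))), p(a))  →  m(p(p(b)), p(p(m(p(p(b)), a, b))), p(a))   [R3 at 1.1.1]
3. m(p(p(b)), p(p(m(p(p(b)), a, b))), p(a))  →  p(p(m(p(p(b)), a, b)))   [R1 at ε]
4. p(p(m(p(p(b)), a, b)))  →  p(p(a))   [R1 at 1.1]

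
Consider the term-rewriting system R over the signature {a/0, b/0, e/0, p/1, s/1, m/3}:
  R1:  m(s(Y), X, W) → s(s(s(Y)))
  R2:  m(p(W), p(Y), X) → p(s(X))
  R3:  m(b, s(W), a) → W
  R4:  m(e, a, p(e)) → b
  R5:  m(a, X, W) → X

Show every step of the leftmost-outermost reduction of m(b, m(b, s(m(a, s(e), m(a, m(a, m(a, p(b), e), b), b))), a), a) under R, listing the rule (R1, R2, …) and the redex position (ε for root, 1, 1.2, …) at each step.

1. m(b, m(b, s(m(a, s(e), m(a, m(a, m(a, p(b), e), b), b))), a), a)  →  m(b, m(a, s(e), m(a, m(a, m(a, p(b), e), b), b)), a)   [R3 at 2]
2. m(b, m(a, s(e), m(a, m(a, m(a, p(b), e), b), b)), a)  →  m(b, s(e), a)   [R5 at 2]
3. m(b, s(e), a)  →  e   [R3 at ε]

e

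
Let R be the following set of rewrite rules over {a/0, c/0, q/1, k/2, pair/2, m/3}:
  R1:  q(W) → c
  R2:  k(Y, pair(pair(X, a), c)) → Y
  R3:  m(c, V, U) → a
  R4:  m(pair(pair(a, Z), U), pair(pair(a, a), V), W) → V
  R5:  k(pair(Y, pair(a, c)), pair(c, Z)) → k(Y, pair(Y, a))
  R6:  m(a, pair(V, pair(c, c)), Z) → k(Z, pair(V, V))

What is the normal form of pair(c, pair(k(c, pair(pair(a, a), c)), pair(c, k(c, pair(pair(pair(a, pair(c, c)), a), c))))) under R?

1. pair(c, pair(k(c, pair(pair(a, a), c)), pair(c, k(c, pair(pair(pair(a, pair(c, c)), a), c)))))  →  pair(c, pair(c, pair(c, k(c, pair(pair(pair(a, pair(c, c)), a), c)))))   [R2 at 2.1]
2. pair(c, pair(c, pair(c, k(c, pair(pair(pair(a, pair(c, c)), a), c)))))  →  pair(c, pair(c, pair(c, c)))   [R2 at 2.2.2]

pair(c, pair(c, pair(c, c)))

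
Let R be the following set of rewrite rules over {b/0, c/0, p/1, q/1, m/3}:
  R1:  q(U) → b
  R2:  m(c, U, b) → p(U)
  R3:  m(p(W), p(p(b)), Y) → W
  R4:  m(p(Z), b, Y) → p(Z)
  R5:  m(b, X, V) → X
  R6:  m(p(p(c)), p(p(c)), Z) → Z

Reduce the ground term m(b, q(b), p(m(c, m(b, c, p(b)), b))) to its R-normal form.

b

1. m(b, q(b), p(m(c, m(b, c, p(b)), b)))  →  q(b)   [R5 at ε]
2. q(b)  →  b   [R1 at ε]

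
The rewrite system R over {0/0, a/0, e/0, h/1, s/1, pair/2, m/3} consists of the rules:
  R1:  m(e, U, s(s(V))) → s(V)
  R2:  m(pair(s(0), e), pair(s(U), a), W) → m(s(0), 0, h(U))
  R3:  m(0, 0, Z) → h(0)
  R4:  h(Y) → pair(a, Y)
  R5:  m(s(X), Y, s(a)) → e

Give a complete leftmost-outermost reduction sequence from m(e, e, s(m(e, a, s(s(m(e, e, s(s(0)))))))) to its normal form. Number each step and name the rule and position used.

s(s(0))

1. m(e, e, s(m(e, a, s(s(m(e, e, s(s(0))))))))  →  m(e, e, s(s(m(e, e, s(s(0))))))   [R1 at 3.1]
2. m(e, e, s(s(m(e, e, s(s(0))))))  →  s(m(e, e, s(s(0))))   [R1 at ε]
3. s(m(e, e, s(s(0))))  →  s(s(0))   [R1 at 1]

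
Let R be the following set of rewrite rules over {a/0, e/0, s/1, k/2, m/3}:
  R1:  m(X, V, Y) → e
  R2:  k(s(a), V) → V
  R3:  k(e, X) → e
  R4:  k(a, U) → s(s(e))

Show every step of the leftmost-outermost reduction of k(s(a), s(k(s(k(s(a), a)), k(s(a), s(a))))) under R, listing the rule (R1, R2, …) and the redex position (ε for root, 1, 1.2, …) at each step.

1. k(s(a), s(k(s(k(s(a), a)), k(s(a), s(a)))))  →  s(k(s(k(s(a), a)), k(s(a), s(a))))   [R2 at ε]
2. s(k(s(k(s(a), a)), k(s(a), s(a))))  →  s(k(s(a), k(s(a), s(a))))   [R2 at 1.1.1]
3. s(k(s(a), k(s(a), s(a))))  →  s(k(s(a), s(a)))   [R2 at 1]
4. s(k(s(a), s(a)))  →  s(s(a))   [R2 at 1]

s(s(a))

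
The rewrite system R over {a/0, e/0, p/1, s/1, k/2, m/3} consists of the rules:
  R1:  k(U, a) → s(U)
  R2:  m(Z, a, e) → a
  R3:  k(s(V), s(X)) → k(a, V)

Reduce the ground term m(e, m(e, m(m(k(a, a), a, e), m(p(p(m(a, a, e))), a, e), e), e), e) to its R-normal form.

a

1. m(e, m(e, m(m(k(a, a), a, e), m(p(p(m(a, a, e))), a, e), e), e), e)  →  m(e, m(e, m(a, m(p(p(m(a, a, e))), a, e), e), e), e)   [R2 at 2.2.1]
2. m(e, m(e, m(a, m(p(p(m(a, a, e))), a, e), e), e), e)  →  m(e, m(e, m(a, a, e), e), e)   [R2 at 2.2.2]
3. m(e, m(e, m(a, a, e), e), e)  →  m(e, m(e, a, e), e)   [R2 at 2.2]
4. m(e, m(e, a, e), e)  →  m(e, a, e)   [R2 at 2]
5. m(e, a, e)  →  a   [R2 at ε]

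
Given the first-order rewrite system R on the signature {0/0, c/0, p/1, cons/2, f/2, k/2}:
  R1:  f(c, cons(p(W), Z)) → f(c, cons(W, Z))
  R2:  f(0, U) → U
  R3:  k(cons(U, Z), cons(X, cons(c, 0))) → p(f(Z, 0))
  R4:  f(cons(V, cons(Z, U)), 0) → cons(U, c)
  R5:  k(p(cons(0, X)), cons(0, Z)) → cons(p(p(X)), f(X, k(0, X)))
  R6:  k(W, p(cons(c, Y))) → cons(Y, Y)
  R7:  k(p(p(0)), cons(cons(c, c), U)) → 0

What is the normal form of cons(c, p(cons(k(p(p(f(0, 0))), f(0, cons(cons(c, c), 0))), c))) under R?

cons(c, p(cons(0, c)))

1. cons(c, p(cons(k(p(p(f(0, 0))), f(0, cons(cons(c, c), 0))), c)))  →  cons(c, p(cons(k(p(p(0)), f(0, cons(cons(c, c), 0))), c)))   [R2 at 2.1.1.1.1.1]
2. cons(c, p(cons(k(p(p(0)), f(0, cons(cons(c, c), 0))), c)))  →  cons(c, p(cons(k(p(p(0)), cons(cons(c, c), 0)), c)))   [R2 at 2.1.1.2]
3. cons(c, p(cons(k(p(p(0)), cons(cons(c, c), 0)), c)))  →  cons(c, p(cons(0, c)))   [R7 at 2.1.1]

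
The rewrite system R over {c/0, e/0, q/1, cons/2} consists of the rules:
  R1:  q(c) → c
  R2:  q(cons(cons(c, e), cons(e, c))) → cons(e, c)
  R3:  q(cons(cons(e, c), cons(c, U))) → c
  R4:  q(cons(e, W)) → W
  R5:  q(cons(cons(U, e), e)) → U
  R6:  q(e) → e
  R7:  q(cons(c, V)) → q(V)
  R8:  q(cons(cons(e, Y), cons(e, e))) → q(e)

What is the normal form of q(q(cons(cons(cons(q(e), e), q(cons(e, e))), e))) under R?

1. q(q(cons(cons(cons(q(e), e), q(cons(e, e))), e)))  →  q(q(cons(cons(cons(e, e), q(cons(e, e))), e)))   [R6 at 1.1.1.1.1]
2. q(q(cons(cons(cons(e, e), q(cons(e, e))), e)))  →  q(q(cons(cons(cons(e, e), e), e)))   [R4 at 1.1.1.2]
3. q(q(cons(cons(cons(e, e), e), e)))  →  q(cons(e, e))   [R5 at 1]
4. q(cons(e, e))  →  e   [R4 at ε]

e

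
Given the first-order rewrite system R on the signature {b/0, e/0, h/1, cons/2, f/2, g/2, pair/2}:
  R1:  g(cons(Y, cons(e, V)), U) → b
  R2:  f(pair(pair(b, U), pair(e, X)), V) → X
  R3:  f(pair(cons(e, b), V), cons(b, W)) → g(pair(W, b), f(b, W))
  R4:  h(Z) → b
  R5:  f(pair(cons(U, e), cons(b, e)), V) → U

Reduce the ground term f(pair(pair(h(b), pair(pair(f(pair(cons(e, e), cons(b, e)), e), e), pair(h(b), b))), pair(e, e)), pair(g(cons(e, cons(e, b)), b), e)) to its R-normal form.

e

1. f(pair(pair(h(b), pair(pair(f(pair(cons(e, e), cons(b, e)), e), e), pair(h(b), b))), pair(e, e)), pair(g(cons(e, cons(e, b)), b), e))  →  f(pair(pair(b, pair(pair(f(pair(cons(e, e), cons(b, e)), e), e), pair(h(b), b))), pair(e, e)), pair(g(cons(e, cons(e, b)), b), e))   [R4 at 1.1.1]
2. f(pair(pair(b, pair(pair(f(pair(cons(e, e), cons(b, e)), e), e), pair(h(b), b))), pair(e, e)), pair(g(cons(e, cons(e, b)), b), e))  →  e   [R2 at ε]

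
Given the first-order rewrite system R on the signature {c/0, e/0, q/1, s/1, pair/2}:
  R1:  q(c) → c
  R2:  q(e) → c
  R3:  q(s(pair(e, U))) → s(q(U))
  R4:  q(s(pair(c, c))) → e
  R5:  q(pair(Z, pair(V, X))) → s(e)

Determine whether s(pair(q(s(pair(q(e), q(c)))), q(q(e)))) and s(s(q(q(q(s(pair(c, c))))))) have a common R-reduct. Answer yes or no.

no — NF(t₁) = s(pair(e, c)), NF(t₂) = s(s(c))

Reduce t₁ = s(pair(q(s(pair(q(e), q(c)))), q(q(e)))):
1. s(pair(q(s(pair(q(e), q(c)))), q(q(e))))  →  s(pair(q(s(pair(c, q(c)))), q(q(e))))   [R2 at 1.1.1.1.1]
2. s(pair(q(s(pair(c, q(c)))), q(q(e))))  →  s(pair(q(s(pair(c, c))), q(q(e))))   [R1 at 1.1.1.1.2]
3. s(pair(q(s(pair(c, c))), q(q(e))))  →  s(pair(e, q(q(e))))   [R4 at 1.1]
4. s(pair(e, q(q(e))))  →  s(pair(e, q(c)))   [R2 at 1.2.1]
5. s(pair(e, q(c)))  →  s(pair(e, c))   [R1 at 1.2]

Reduce t₂ = s(s(q(q(q(s(pair(c, c))))))):
1. s(s(q(q(q(s(pair(c, c)))))))  →  s(s(q(q(e))))   [R4 at 1.1.1.1]
2. s(s(q(q(e))))  →  s(s(q(c)))   [R2 at 1.1.1]
3. s(s(q(c)))  →  s(s(c))   [R1 at 1.1]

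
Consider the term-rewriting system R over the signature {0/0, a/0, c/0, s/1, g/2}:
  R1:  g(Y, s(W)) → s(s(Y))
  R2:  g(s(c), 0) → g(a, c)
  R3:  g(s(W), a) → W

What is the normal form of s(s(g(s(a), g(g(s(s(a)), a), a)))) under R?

s(s(a))

1. s(s(g(s(a), g(g(s(s(a)), a), a))))  →  s(s(g(s(a), g(s(a), a))))   [R3 at 1.1.2.1]
2. s(s(g(s(a), g(s(a), a))))  →  s(s(g(s(a), a)))   [R3 at 1.1.2]
3. s(s(g(s(a), a)))  →  s(s(a))   [R3 at 1.1]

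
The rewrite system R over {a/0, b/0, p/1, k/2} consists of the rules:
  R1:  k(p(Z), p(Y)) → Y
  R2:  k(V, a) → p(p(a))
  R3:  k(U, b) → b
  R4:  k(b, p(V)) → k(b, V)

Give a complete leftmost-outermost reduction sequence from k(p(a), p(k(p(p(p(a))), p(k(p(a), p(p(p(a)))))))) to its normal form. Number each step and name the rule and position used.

p(p(a))

1. k(p(a), p(k(p(p(p(a))), p(k(p(a), p(p(p(a))))))))  →  k(p(p(p(a))), p(k(p(a), p(p(p(a))))))   [R1 at ε]
2. k(p(p(p(a))), p(k(p(a), p(p(p(a))))))  →  k(p(a), p(p(p(a))))   [R1 at ε]
3. k(p(a), p(p(p(a))))  →  p(p(a))   [R1 at ε]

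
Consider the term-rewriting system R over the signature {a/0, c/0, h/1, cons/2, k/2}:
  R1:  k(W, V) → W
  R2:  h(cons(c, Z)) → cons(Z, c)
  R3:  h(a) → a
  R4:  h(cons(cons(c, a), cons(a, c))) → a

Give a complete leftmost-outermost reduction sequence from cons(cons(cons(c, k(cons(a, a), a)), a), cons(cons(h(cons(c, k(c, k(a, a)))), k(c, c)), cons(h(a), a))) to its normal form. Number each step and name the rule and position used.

cons(cons(cons(c, cons(a, a)), a), cons(cons(cons(c, c), c), cons(a, a)))

1. cons(cons(cons(c, k(cons(a, a), a)), a), cons(cons(h(cons(c, k(c, k(a, a)))), k(c, c)), cons(h(a), a)))  →  cons(cons(cons(c, cons(a, a)), a), cons(cons(h(cons(c, k(c, k(a, a)))), k(c, c)), cons(h(a), a)))   [R1 at 1.1.2]
2. cons(cons(cons(c, cons(a, a)), a), cons(cons(h(cons(c, k(c, k(a, a)))), k(c, c)), cons(h(a), a)))  →  cons(cons(cons(c, cons(a, a)), a), cons(cons(cons(k(c, k(a, a)), c), k(c, c)), cons(h(a), a)))   [R2 at 2.1.1]
3. cons(cons(cons(c, cons(a, a)), a), cons(cons(cons(k(c, k(a, a)), c), k(c, c)), cons(h(a), a)))  →  cons(cons(cons(c, cons(a, a)), a), cons(cons(cons(c, c), k(c, c)), cons(h(a), a)))   [R1 at 2.1.1.1]
4. cons(cons(cons(c, cons(a, a)), a), cons(cons(cons(c, c), k(c, c)), cons(h(a), a)))  →  cons(cons(cons(c, cons(a, a)), a), cons(cons(cons(c, c), c), cons(h(a), a)))   [R1 at 2.1.2]
5. cons(cons(cons(c, cons(a, a)), a), cons(cons(cons(c, c), c), cons(h(a), a)))  →  cons(cons(cons(c, cons(a, a)), a), cons(cons(cons(c, c), c), cons(a, a)))   [R3 at 2.2.1]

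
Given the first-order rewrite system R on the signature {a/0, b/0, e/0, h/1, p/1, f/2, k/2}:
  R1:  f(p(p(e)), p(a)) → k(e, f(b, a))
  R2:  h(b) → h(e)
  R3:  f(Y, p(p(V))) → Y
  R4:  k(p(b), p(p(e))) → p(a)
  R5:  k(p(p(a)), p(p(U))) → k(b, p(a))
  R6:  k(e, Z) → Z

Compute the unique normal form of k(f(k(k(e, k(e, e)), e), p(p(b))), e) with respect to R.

1. k(f(k(k(e, k(e, e)), e), p(p(b))), e)  →  k(k(k(e, k(e, e)), e), e)   [R3 at 1]
2. k(k(k(e, k(e, e)), e), e)  →  k(k(k(e, e), e), e)   [R6 at 1.1]
3. k(k(k(e, e), e), e)  →  k(k(e, e), e)   [R6 at 1.1]
4. k(k(e, e), e)  →  k(e, e)   [R6 at 1]
5. k(e, e)  →  e   [R6 at ε]

e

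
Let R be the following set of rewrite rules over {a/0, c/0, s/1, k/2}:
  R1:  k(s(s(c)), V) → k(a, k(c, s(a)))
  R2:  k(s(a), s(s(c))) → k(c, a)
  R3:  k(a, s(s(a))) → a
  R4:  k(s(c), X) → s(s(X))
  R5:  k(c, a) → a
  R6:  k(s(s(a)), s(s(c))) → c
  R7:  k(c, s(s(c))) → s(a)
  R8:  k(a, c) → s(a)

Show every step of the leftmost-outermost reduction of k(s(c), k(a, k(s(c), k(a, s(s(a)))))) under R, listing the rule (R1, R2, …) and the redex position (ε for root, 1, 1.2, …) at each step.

1. k(s(c), k(a, k(s(c), k(a, s(s(a))))))  →  s(s(k(a, k(s(c), k(a, s(s(a)))))))   [R4 at ε]
2. s(s(k(a, k(s(c), k(a, s(s(a)))))))  →  s(s(k(a, s(s(k(a, s(s(a))))))))   [R4 at 1.1.2]
3. s(s(k(a, s(s(k(a, s(s(a))))))))  →  s(s(k(a, s(s(a)))))   [R3 at 1.1.2.1.1]
4. s(s(k(a, s(s(a)))))  →  s(s(a))   [R3 at 1.1]

s(s(a))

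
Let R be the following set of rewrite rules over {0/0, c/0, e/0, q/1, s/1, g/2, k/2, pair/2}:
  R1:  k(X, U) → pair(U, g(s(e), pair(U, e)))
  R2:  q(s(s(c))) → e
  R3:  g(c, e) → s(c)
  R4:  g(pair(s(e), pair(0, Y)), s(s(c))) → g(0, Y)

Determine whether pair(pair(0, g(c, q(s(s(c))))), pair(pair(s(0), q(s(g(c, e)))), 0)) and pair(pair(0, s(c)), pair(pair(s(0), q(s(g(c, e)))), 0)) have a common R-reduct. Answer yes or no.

yes — NF(t₁) = pair(pair(0, s(c)), pair(pair(s(0), e), 0)), NF(t₂) = pair(pair(0, s(c)), pair(pair(s(0), e), 0))

Reduce t₁ = pair(pair(0, g(c, q(s(s(c))))), pair(pair(s(0), q(s(g(c, e)))), 0)):
1. pair(pair(0, g(c, q(s(s(c))))), pair(pair(s(0), q(s(g(c, e)))), 0))  →  pair(pair(0, g(c, e)), pair(pair(s(0), q(s(g(c, e)))), 0))   [R2 at 1.2.2]
2. pair(pair(0, g(c, e)), pair(pair(s(0), q(s(g(c, e)))), 0))  →  pair(pair(0, s(c)), pair(pair(s(0), q(s(g(c, e)))), 0))   [R3 at 1.2]
3. pair(pair(0, s(c)), pair(pair(s(0), q(s(g(c, e)))), 0))  →  pair(pair(0, s(c)), pair(pair(s(0), q(s(s(c)))), 0))   [R3 at 2.1.2.1.1]
4. pair(pair(0, s(c)), pair(pair(s(0), q(s(s(c)))), 0))  →  pair(pair(0, s(c)), pair(pair(s(0), e), 0))   [R2 at 2.1.2]

Reduce t₂ = pair(pair(0, s(c)), pair(pair(s(0), q(s(g(c, e)))), 0)):
1. pair(pair(0, s(c)), pair(pair(s(0), q(s(g(c, e)))), 0))  →  pair(pair(0, s(c)), pair(pair(s(0), q(s(s(c)))), 0))   [R3 at 2.1.2.1.1]
2. pair(pair(0, s(c)), pair(pair(s(0), q(s(s(c)))), 0))  →  pair(pair(0, s(c)), pair(pair(s(0), e), 0))   [R2 at 2.1.2]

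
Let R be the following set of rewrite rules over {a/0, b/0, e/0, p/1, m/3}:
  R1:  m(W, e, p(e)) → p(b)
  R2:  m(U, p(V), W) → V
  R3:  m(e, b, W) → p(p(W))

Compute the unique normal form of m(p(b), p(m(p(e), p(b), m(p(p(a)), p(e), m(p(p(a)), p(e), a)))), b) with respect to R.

b

1. m(p(b), p(m(p(e), p(b), m(p(p(a)), p(e), m(p(p(a)), p(e), a)))), b)  →  m(p(e), p(b), m(p(p(a)), p(e), m(p(p(a)), p(e), a)))   [R2 at ε]
2. m(p(e), p(b), m(p(p(a)), p(e), m(p(p(a)), p(e), a)))  →  b   [R2 at ε]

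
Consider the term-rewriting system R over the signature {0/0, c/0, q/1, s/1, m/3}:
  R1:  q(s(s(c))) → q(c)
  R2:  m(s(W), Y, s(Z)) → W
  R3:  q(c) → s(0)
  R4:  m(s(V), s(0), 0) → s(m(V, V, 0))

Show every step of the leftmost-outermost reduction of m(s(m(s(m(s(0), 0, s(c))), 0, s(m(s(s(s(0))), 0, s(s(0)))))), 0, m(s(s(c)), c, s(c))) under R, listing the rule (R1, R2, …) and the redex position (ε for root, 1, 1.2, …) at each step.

0

1. m(s(m(s(m(s(0), 0, s(c))), 0, s(m(s(s(s(0))), 0, s(s(0)))))), 0, m(s(s(c)), c, s(c)))  →  m(s(m(s(0), 0, s(c))), 0, m(s(s(c)), c, s(c)))   [R2 at 1.1]
2. m(s(m(s(0), 0, s(c))), 0, m(s(s(c)), c, s(c)))  →  m(s(0), 0, m(s(s(c)), c, s(c)))   [R2 at 1.1]
3. m(s(0), 0, m(s(s(c)), c, s(c)))  →  m(s(0), 0, s(c))   [R2 at 3]
4. m(s(0), 0, s(c))  →  0   [R2 at ε]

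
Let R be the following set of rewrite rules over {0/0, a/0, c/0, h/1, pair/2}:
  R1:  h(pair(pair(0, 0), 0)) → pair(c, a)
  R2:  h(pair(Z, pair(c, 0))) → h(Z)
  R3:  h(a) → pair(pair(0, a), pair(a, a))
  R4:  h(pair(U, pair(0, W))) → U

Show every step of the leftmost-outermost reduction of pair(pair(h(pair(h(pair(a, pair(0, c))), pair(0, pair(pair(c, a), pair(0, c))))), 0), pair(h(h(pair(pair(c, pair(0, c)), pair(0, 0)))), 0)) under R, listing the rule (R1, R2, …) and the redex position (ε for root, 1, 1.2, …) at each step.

1. pair(pair(h(pair(h(pair(a, pair(0, c))), pair(0, pair(pair(c, a), pair(0, c))))), 0), pair(h(h(pair(pair(c, pair(0, c)), pair(0, 0)))), 0))  →  pair(pair(h(pair(a, pair(0, c))), 0), pair(h(h(pair(pair(c, pair(0, c)), pair(0, 0)))), 0))   [R4 at 1.1]
2. pair(pair(h(pair(a, pair(0, c))), 0), pair(h(h(pair(pair(c, pair(0, c)), pair(0, 0)))), 0))  →  pair(pair(a, 0), pair(h(h(pair(pair(c, pair(0, c)), pair(0, 0)))), 0))   [R4 at 1.1]
3. pair(pair(a, 0), pair(h(h(pair(pair(c, pair(0, c)), pair(0, 0)))), 0))  →  pair(pair(a, 0), pair(h(pair(c, pair(0, c))), 0))   [R4 at 2.1.1]
4. pair(pair(a, 0), pair(h(pair(c, pair(0, c))), 0))  →  pair(pair(a, 0), pair(c, 0))   [R4 at 2.1]

pair(pair(a, 0), pair(c, 0))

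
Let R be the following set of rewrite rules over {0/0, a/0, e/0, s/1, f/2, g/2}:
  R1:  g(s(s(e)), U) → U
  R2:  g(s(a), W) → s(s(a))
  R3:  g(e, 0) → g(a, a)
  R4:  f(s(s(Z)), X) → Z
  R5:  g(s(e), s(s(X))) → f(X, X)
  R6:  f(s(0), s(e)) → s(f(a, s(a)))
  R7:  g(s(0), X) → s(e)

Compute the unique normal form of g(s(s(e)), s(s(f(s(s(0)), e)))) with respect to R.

1. g(s(s(e)), s(s(f(s(s(0)), e))))  →  s(s(f(s(s(0)), e)))   [R1 at ε]
2. s(s(f(s(s(0)), e)))  →  s(s(0))   [R4 at 1.1]

s(s(0))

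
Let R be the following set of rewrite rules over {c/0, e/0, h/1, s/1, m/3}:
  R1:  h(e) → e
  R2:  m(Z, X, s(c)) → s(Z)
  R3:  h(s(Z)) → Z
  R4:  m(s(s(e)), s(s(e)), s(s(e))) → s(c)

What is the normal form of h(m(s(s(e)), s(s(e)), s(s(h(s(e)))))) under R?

c

1. h(m(s(s(e)), s(s(e)), s(s(h(s(e))))))  →  h(m(s(s(e)), s(s(e)), s(s(e))))   [R3 at 1.3.1.1]
2. h(m(s(s(e)), s(s(e)), s(s(e))))  →  h(s(c))   [R4 at 1]
3. h(s(c))  →  c   [R3 at ε]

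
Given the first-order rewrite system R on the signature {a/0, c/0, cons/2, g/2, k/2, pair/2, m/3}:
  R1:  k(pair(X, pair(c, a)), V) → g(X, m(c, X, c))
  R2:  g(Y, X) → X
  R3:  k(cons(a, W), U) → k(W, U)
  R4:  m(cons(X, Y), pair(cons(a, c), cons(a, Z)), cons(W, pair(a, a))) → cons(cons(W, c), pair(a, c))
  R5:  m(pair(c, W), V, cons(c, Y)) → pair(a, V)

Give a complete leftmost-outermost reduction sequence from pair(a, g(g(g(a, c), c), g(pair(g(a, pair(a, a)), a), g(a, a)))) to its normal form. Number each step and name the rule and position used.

1. pair(a, g(g(g(a, c), c), g(pair(g(a, pair(a, a)), a), g(a, a))))  →  pair(a, g(pair(g(a, pair(a, a)), a), g(a, a)))   [R2 at 2]
2. pair(a, g(pair(g(a, pair(a, a)), a), g(a, a)))  →  pair(a, g(a, a))   [R2 at 2]
3. pair(a, g(a, a))  →  pair(a, a)   [R2 at 2]

pair(a, a)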